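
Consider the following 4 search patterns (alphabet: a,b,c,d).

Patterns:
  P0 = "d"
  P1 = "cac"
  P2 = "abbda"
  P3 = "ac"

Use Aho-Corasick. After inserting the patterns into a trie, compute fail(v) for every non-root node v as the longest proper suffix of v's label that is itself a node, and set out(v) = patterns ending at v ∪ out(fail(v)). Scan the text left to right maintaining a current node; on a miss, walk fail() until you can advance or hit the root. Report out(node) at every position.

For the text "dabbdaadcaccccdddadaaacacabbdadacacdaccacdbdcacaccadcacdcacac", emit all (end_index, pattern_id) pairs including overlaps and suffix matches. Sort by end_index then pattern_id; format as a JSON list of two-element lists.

Construct AC machine:
Trie (insert patterns):
  n0 'ε': a→5 c→2 d→1
  n1 'd': ·  ←P0
  n2 'c': a→3
  n3 'ca': c→4
  n4 'cac': ·  ←P1
  n5 'a': b→6 c→10
  n6 'ab': b→7
  n7 'abb': d→8
  n8 'abbd': a→9
  n9 'abbda': ·  ←P2
  n10 'ac': ·  ←P3

Failure links (BFS by depth):
  fail(1) 'd': from fail(0)=0 chase 'd': 0 ⇒ 0;  out={0}∪out(0)={0}
  fail(2) 'c': from fail(0)=0 chase 'c': 0 ⇒ 0;  out=∅∪out(0)=∅
  fail(5) 'a': from fail(0)=0 chase 'a': 0 ⇒ 0;  out=∅∪out(0)=∅
  fail(3) 'ca': from fail(2)=0 chase 'a': 0 ⇒ 5;  out=∅∪out(5)=∅
  fail(6) 'ab': from fail(5)=0 chase 'b': 0 ⇒ 0;  out=∅∪out(0)=∅
  fail(10) 'ac': from fail(5)=0 chase 'c': 0 ⇒ 2;  out={3}∪out(2)={3}
  fail(4) 'cac': from fail(3)=5 chase 'c': 5 ⇒ 10;  out={1}∪out(10)={1,3}
  fail(7) 'abb': from fail(6)=0 chase 'b': 0 ⇒ 0;  out=∅∪out(0)=∅
  fail(8) 'abbd': from fail(7)=0 chase 'd': 0 ⇒ 1;  out=∅∪out(1)={0}
  fail(9) 'abbda': from fail(8)=1 chase 'a': 1→0 ⇒ 5;  out={2}∪out(5)={2}

Run:
pos 0 'd': at 1  ** P0@[0:0]
pos 1 'a': at 5 (via fail)
pos 2 'b': at 6
pos 3 'b': at 7
pos 4 'd': at 8  ** P0@[4:4]
pos 5 'a': at 9  ** P2@[1:5]
pos 6 'a': at 5 (via fail)
pos 7 'd': at 1 (via fail)  ** P0@[7:7]
pos 8 'c': at 2 (via fail)
pos 9 'a': at 3
pos 10 'c': at 4  ** P1@[8:10],P3@[9:10]
pos 11 'c': at 2 (via fail)
pos 12 'c': at 2 (via fail)
pos 13 'c': at 2 (via fail)
pos 14 'd': at 1 (via fail)  ** P0@[14:14]
pos 15 'd': at 1 (via fail)  ** P0@[15:15]
pos 16 'd': at 1 (via fail)  ** P0@[16:16]
pos 17 'a': at 5 (via fail)
pos 18 'd': at 1 (via fail)  ** P0@[18:18]
pos 19 'a': at 5 (via fail)
pos 20 'a': at 5 (via fail)
pos 21 'a': at 5 (via fail)
pos 22 'c': at 10  ** P3@[21:22]
pos 23 'a': at 3 (via fail)
pos 24 'c': at 4  ** P1@[22:24],P3@[23:24]
pos 25 'a': at 3 (via fail)
pos 26 'b': at 6 (via fail)
pos 27 'b': at 7
pos 28 'd': at 8  ** P0@[28:28]
pos 29 'a': at 9  ** P2@[25:29]
pos 30 'd': at 1 (via fail)  ** P0@[30:30]
pos 31 'a': at 5 (via fail)
pos 32 'c': at 10  ** P3@[31:32]
pos 33 'a': at 3 (via fail)
pos 34 'c': at 4  ** P1@[32:34],P3@[33:34]
pos 35 'd': at 1 (via fail)  ** P0@[35:35]
pos 36 'a': at 5 (via fail)
pos 37 'c': at 10  ** P3@[36:37]
pos 38 'c': at 2 (via fail)
pos 39 'a': at 3
pos 40 'c': at 4  ** P1@[38:40],P3@[39:40]
pos 41 'd': at 1 (via fail)  ** P0@[41:41]
pos 42 'b': at 0 (via fail)
pos 43 'd': at 1  ** P0@[43:43]
pos 44 'c': at 2 (via fail)
pos 45 'a': at 3
pos 46 'c': at 4  ** P1@[44:46],P3@[45:46]
pos 47 'a': at 3 (via fail)
pos 48 'c': at 4  ** P1@[46:48],P3@[47:48]
pos 49 'c': at 2 (via fail)
pos 50 'a': at 3
pos 51 'd': at 1 (via fail)  ** P0@[51:51]
pos 52 'c': at 2 (via fail)
pos 53 'a': at 3
pos 54 'c': at 4  ** P1@[52:54],P3@[53:54]
pos 55 'd': at 1 (via fail)  ** P0@[55:55]
pos 56 'c': at 2 (via fail)
pos 57 'a': at 3
pos 58 'c': at 4  ** P1@[56:58],P3@[57:58]
pos 59 'a': at 3 (via fail)
pos 60 'c': at 4  ** P1@[58:60],P3@[59:60]

All matches (sorted): [[0,0],[4,0],[5,2],[7,0],[10,1],[10,3],[14,0],[15,0],[16,0],[18,0],[22,3],[24,1],[24,3],[28,0],[29,2],[30,0],[32,3],[34,1],[34,3],[35,0],[37,3],[40,1],[40,3],[41,0],[43,0],[46,1],[46,3],[48,1],[48,3],[51,0],[54,1],[54,3],[55,0],[58,1],[58,3],[60,1],[60,3]]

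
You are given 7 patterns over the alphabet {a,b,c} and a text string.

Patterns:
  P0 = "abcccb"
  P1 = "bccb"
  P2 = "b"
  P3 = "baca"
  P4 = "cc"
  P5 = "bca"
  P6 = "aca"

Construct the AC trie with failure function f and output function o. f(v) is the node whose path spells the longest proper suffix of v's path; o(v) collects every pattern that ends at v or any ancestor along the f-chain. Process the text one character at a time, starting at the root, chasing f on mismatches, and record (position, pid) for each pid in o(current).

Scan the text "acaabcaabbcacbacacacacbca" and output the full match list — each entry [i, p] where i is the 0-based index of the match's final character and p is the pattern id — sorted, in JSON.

Build:
Trie (insert patterns):
  0='ε' goto a→1 b→7 c→14
  1='a' goto b→2 c→17
  2='ab' goto c→3
  3='abc' goto c→4
  4='abcc' goto c→5
  5='abccc' goto b→6
  6='abcccb' goto ·  ←P0
  7='b' goto a→11 c→8  ←P2
  8='bc' goto a→16 c→9
  9='bcc' goto b→10
  10='bccb' goto ·  ←P1
  11='ba' goto c→12
  12='bac' goto a→13
  13='baca' goto ·  ←P3
  14='c' goto c→15
  15='cc' goto ·  ←P4
  16='bca' goto ·  ←P5
  17='ac' goto a→18
  18='aca' goto ·  ←P6

BFS fail/out derivation:
  n1('a'): parent n0 fail=0; on 'a' 0 → fail=0;  out ∅∪∅=∅
  n7('b'): parent n0 fail=0; on 'b' 0 → fail=0;  out {2}∪∅={2}
  n14('c'): parent n0 fail=0; on 'c' 0 → fail=0;  out ∅∪∅=∅
  n2('ab'): parent n1 fail=0; on 'b' 0 → fail=7;  out ∅∪{2}={2}
  n8('bc'): parent n7 fail=0; on 'c' 0 → fail=14;  out ∅∪∅=∅
  n11('ba'): parent n7 fail=0; on 'a' 0 → fail=1;  out ∅∪∅=∅
  n15('cc'): parent n14 fail=0; on 'c' 0 → fail=14;  out {4}∪∅={4}
  n17('ac'): parent n1 fail=0; on 'c' 0 → fail=14;  out ∅∪∅=∅
  n3('abc'): parent n2 fail=7; on 'c' 7 → fail=8;  out ∅∪∅=∅
  n9('bcc'): parent n8 fail=14; on 'c' 14 → fail=15;  out ∅∪{4}={4}
  n12('bac'): parent n11 fail=1; on 'c' 1 → fail=17;  out ∅∪∅=∅
  n16('bca'): parent n8 fail=14; on 'a' 14→0 → fail=1;  out {5}∪∅={5}
  n18('aca'): parent n17 fail=14; on 'a' 14→0 → fail=1;  out {6}∪∅={6}
  n4('abcc'): parent n3 fail=8; on 'c' 8 → fail=9;  out ∅∪{4}={4}
  n10('bccb'): parent n9 fail=15; on 'b' 15→14→0 → fail=7;  out {1}∪{2}={1,2}
  n13('baca'): parent n12 fail=17; on 'a' 17 → fail=18;  out {3}∪{6}={3,6}
  n5('abccc'): parent n4 fail=9; on 'c' 9→15→14 → fail=15;  out ∅∪{4}={4}
  n6('abcccb'): parent n5 fail=15; on 'b' 15→14→0 → fail=7;  out {0}∪{2}={0,2}

Scan:
pos 0 'a': at 1
pos 1 'c': at 17
pos 2 'a': at 18  → match P6@[0:2]
pos 3 'a': at 1 (via fail)
pos 4 'b': at 2  → match P2@[4:4]
pos 5 'c': at 3
pos 6 'a': at 16 (via fail)  → match P5@[4:6]
pos 7 'a': at 1 (via fail)
pos 8 'b': at 2  → match P2@[8:8]
pos 9 'b': at 7 (via fail)  → match P2@[9:9]
pos 10 'c': at 8
pos 11 'a': at 16  → match P5@[9:11]
pos 12 'c': at 17 (via fail)
pos 13 'b': at 7 (via fail)  → match P2@[13:13]
pos 14 'a': at 11
pos 15 'c': at 12
pos 16 'a': at 13  → match P3@[13:16],P6@[14:16]
pos 17 'c': at 17 (via fail)
pos 18 'a': at 18  → match P6@[16:18]
pos 19 'c': at 17 (via fail)
pos 20 'a': at 18  → match P6@[18:20]
pos 21 'c': at 17 (via fail)
pos 22 'b': at 7 (via fail)  → match P2@[22:22]
pos 23 'c': at 8
pos 24 'a': at 16  → match P5@[22:24]

Result: [[2,6],[4,2],[6,5],[8,2],[9,2],[11,5],[13,2],[16,3],[16,6],[18,6],[20,6],[22,2],[24,5]]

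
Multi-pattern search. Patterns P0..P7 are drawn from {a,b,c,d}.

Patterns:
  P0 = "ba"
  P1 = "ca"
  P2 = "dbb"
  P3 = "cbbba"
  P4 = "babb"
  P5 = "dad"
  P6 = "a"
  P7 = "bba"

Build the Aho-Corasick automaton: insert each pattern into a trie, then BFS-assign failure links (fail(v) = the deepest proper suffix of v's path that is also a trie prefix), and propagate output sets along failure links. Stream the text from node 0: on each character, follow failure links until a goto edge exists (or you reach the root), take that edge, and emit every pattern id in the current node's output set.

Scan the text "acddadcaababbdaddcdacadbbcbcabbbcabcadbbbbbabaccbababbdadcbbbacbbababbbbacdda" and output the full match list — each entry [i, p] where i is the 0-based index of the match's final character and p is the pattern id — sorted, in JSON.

Build automaton:
Trie nodes:
  n0 'ε': a→16 b→1 c→3 d→5
  n1 'b': a→2 b→17
  n2 'ba': b→12  [P0 ends]
  n3 'c': a→4 b→8
  n4 'ca': ·  [P1 ends]
  n5 'd': a→14 b→6
  n6 'db': b→7
  n7 'dbb': ·  [P2 ends]
  n8 'cb': b→9
  n9 'cbb': b→10
  n10 'cbbb': a→11
  n11 'cbbba': ·  [P3 ends]
  n12 'bab': b→13
  n13 'babb': ·  [P4 ends]
  n14 'da': d→15
  n15 'dad': ·  [P5 ends]
  n16 'a': ·  [P6 ends]
  n17 'bb': a→18
  n18 'bba': ·  [P7 ends]

Failure links (BFS by depth):
  fail(1) 'b': from fail(0)=0 chase 'b': 0 ⇒ 0;  out=∅∪out(0)=∅
  fail(3) 'c': from fail(0)=0 chase 'c': 0 ⇒ 0;  out=∅∪out(0)=∅
  fail(5) 'd': from fail(0)=0 chase 'd': 0 ⇒ 0;  out=∅∪out(0)=∅
  fail(16) 'a': from fail(0)=0 chase 'a': 0 ⇒ 0;  out={6}∪out(0)={6}
  fail(2) 'ba': from fail(1)=0 chase 'a': 0 ⇒ 16;  out={0}∪out(16)={0,6}
  fail(4) 'ca': from fail(3)=0 chase 'a': 0 ⇒ 16;  out={1}∪out(16)={1,6}
  fail(6) 'db': from fail(5)=0 chase 'b': 0 ⇒ 1;  out=∅∪out(1)=∅
  fail(8) 'cb': from fail(3)=0 chase 'b': 0 ⇒ 1;  out=∅∪out(1)=∅
  fail(14) 'da': from fail(5)=0 chase 'a': 0 ⇒ 16;  out=∅∪out(16)={6}
  fail(17) 'bb': from fail(1)=0 chase 'b': 0 ⇒ 1;  out=∅∪out(1)=∅
  fail(7) 'dbb': from fail(6)=1 chase 'b': 1 ⇒ 17;  out={2}∪out(17)={2}
  fail(9) 'cbb': from fail(8)=1 chase 'b': 1 ⇒ 17;  out=∅∪out(17)=∅
  fail(12) 'bab': from fail(2)=16 chase 'b': 16→0 ⇒ 1;  out=∅∪out(1)=∅
  fail(15) 'dad': from fail(14)=16 chase 'd': 16→0 ⇒ 5;  out={5}∪out(5)={5}
  fail(18) 'bba': from fail(17)=1 chase 'a': 1 ⇒ 2;  out={7}∪out(2)={0,6,7}
  fail(10) 'cbbb': from fail(9)=17 chase 'b': 17→1 ⇒ 17;  out=∅∪out(17)=∅
  fail(13) 'babb': from fail(12)=1 chase 'b': 1 ⇒ 17;  out={4}∪out(17)={4}
  fail(11) 'cbbba': from fail(10)=17 chase 'a': 17 ⇒ 18;  out={3}∪out(18)={0,3,6,7}

Scan:
pos 0 'a': at 16  → match P6@[0:0]
pos 1 'c': at 3 (fail-walked)
pos 2 'd': at 5 (fail-walked)
pos 3 'd': at 5 (fail-walked)
pos 4 'a': at 14  → match P6@[4:4]
pos 5 'd': at 15  → match P5@[3:5]
pos 6 'c': at 3 (fail-walked)
pos 7 'a': at 4  → match P1@[6:7],P6@[7:7]
pos 8 'a': at 16 (fail-walked)  → match P6@[8:8]
pos 9 'b': at 1 (fail-walked)
pos 10 'a': at 2  → match P0@[9:10],P6@[10:10]
pos 11 'b': at 12
pos 12 'b': at 13  → match P4@[9:12]
pos 13 'd': at 5 (fail-walked)
pos 14 'a': at 14  → match P6@[14:14]
pos 15 'd': at 15  → match P5@[13:15]
pos 16 'd': at 5 (fail-walked)
pos 17 'c': at 3 (fail-walked)
pos 18 'd': at 5 (fail-walked)
pos 19 'a': at 14  → match P6@[19:19]
pos 20 'c': at 3 (fail-walked)
pos 21 'a': at 4  → match P1@[20:21],P6@[21:21]
pos 22 'd': at 5 (fail-walked)
pos 23 'b': at 6
pos 24 'b': at 7  → match P2@[22:24]
pos 25 'c': at 3 (fail-walked)
pos 26 'b': at 8
pos 27 'c': at 3 (fail-walked)
pos 28 'a': at 4  → match P1@[27:28],P6@[28:28]
pos 29 'b': at 1 (fail-walked)
pos 30 'b': at 17
pos 31 'b': at 17 (fail-walked)
pos 32 'c': at 3 (fail-walked)
pos 33 'a': at 4  → match P1@[32:33],P6@[33:33]
pos 34 'b': at 1 (fail-walked)
pos 35 'c': at 3 (fail-walked)
pos 36 'a': at 4  → match P1@[35:36],P6@[36:36]
pos 37 'd': at 5 (fail-walked)
pos 38 'b': at 6
pos 39 'b': at 7  → match P2@[37:39]
pos 40 'b': at 17 (fail-walked)
pos 41 'b': at 17 (fail-walked)
pos 42 'b': at 17 (fail-walked)
pos 43 'a': at 18  → match P0@[42:43],P6@[43:43],P7@[41:43]
pos 44 'b': at 12 (fail-walked)
pos 45 'a': at 2 (fail-walked)  → match P0@[44:45],P6@[45:45]
pos 46 'c': at 3 (fail-walked)
pos 47 'c': at 3 (fail-walked)
pos 48 'b': at 8
pos 49 'a': at 2 (fail-walked)  → match P0@[48:49],P6@[49:49]
pos 50 'b': at 12
pos 51 'a': at 2 (fail-walked)  → match P0@[50:51],P6@[51:51]
pos 52 'b': at 12
pos 53 'b': at 13  → match P4@[50:53]
pos 54 'd': at 5 (fail-walked)
pos 55 'a': at 14  → match P6@[55:55]
pos 56 'd': at 15  → match P5@[54:56]
pos 57 'c': at 3 (fail-walked)
pos 58 'b': at 8
pos 59 'b': at 9
pos 60 'b': at 10
pos 61 'a': at 11  → match P0@[60:61],P3@[57:61],P6@[61:61],P7@[59:61]
pos 62 'c': at 3 (fail-walked)
pos 63 'b': at 8
pos 64 'b': at 9
pos 65 'a': at 18 (fail-walked)  → match P0@[64:65],P6@[65:65],P7@[63:65]
pos 66 'b': at 12 (fail-walked)
pos 67 'a': at 2 (fail-walked)  → match P0@[66:67],P6@[67:67]
pos 68 'b': at 12
pos 69 'b': at 13  → match P4@[66:69]
pos 70 'b': at 17 (fail-walked)
pos 71 'b': at 17 (fail-walked)
pos 72 'a': at 18  → match P0@[71:72],P6@[72:72],P7@[70:72]
pos 73 'c': at 3 (fail-walked)
pos 74 'd': at 5 (fail-walked)
pos 75 'd': at 5 (fail-walked)
pos 76 'a': at 14  → match P6@[76:76]

Matches: [[0,6],[4,6],[5,5],[7,1],[7,6],[8,6],[10,0],[10,6],[12,4],[14,6],[15,5],[19,6],[21,1],[21,6],[24,2],[28,1],[28,6],[33,1],[33,6],[36,1],[36,6],[39,2],[43,0],[43,6],[43,7],[45,0],[45,6],[49,0],[49,6],[51,0],[51,6],[53,4],[55,6],[56,5],[61,0],[61,3],[61,6],[61,7],[65,0],[65,6],[65,7],[67,0],[67,6],[69,4],[72,0],[72,6],[72,7],[76,6]]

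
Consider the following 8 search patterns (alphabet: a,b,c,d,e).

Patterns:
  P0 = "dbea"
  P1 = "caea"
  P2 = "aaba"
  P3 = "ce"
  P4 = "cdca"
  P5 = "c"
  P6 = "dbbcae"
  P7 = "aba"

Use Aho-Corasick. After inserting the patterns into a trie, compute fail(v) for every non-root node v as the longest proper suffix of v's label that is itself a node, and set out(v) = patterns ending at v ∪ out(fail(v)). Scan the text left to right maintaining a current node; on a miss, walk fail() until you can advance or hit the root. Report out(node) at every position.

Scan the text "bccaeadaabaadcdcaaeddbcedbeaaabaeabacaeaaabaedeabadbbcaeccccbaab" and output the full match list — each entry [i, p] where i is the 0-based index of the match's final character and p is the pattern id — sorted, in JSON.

Build:
Trie (insert patterns):
  0='ε' goto a→9 c→5 d→1
  1='d' goto b→2
  2='db' goto b→17 e→3
  3='dbe' goto a→4
  4='dbea' goto ·  ←P0
  5='c' goto a→6 d→14 e→13  ←P5
  6='ca' goto e→7
  7='cae' goto a→8
  8='caea' goto ·  ←P1
  9='a' goto a→10 b→21
  10='aa' goto b→11
  11='aab' goto a→12
  12='aaba' goto ·  ←P2
  13='ce' goto ·  ←P3
  14='cd' goto c→15
  15='cdc' goto a→16
  16='cdca' goto ·  ←P4
  17='dbb' goto c→18
  18='dbbc' goto a→19
  19='dbbca' goto e→20
  20='dbbcae' goto ·  ←P6
  21='ab' goto a→22
  22='aba' goto ·  ←P7

BFS fail/out derivation:
  n1('d'): parent n0 fail=0; on 'd' 0 → fail=0;  out ∅∪∅=∅
  n5('c'): parent n0 fail=0; on 'c' 0 → fail=0;  out {5}∪∅={5}
  n9('a'): parent n0 fail=0; on 'a' 0 → fail=0;  out ∅∪∅=∅
  n2('db'): parent n1 fail=0; on 'b' 0 → fail=0;  out ∅∪∅=∅
  n6('ca'): parent n5 fail=0; on 'a' 0 → fail=9;  out ∅∪∅=∅
  n10('aa'): parent n9 fail=0; on 'a' 0 → fail=9;  out ∅∪∅=∅
  n13('ce'): parent n5 fail=0; on 'e' 0 → fail=0;  out {3}∪∅={3}
  n14('cd'): parent n5 fail=0; on 'd' 0 → fail=1;  out ∅∪∅=∅
  n21('ab'): parent n9 fail=0; on 'b' 0 → fail=0;  out ∅∪∅=∅
  n3('dbe'): parent n2 fail=0; on 'e' 0 → fail=0;  out ∅∪∅=∅
  n7('cae'): parent n6 fail=9; on 'e' 9→0 → fail=0;  out ∅∪∅=∅
  n11('aab'): parent n10 fail=9; on 'b' 9 → fail=21;  out ∅∪∅=∅
  n15('cdc'): parent n14 fail=1; on 'c' 1→0 → fail=5;  out ∅∪{5}={5}
  n17('dbb'): parent n2 fail=0; on 'b' 0 → fail=0;  out ∅∪∅=∅
  n22('aba'): parent n21 fail=0; on 'a' 0 → fail=9;  out {7}∪∅={7}
  n4('dbea'): parent n3 fail=0; on 'a' 0 → fail=9;  out {0}∪∅={0}
  n8('caea'): parent n7 fail=0; on 'a' 0 → fail=9;  out {1}∪∅={1}
  n12('aaba'): parent n11 fail=21; on 'a' 21 → fail=22;  out {2}∪{7}={2,7}
  n16('cdca'): parent n15 fail=5; on 'a' 5 → fail=6;  out {4}∪∅={4}
  n18('dbbc'): parent n17 fail=0; on 'c' 0 → fail=5;  out ∅∪{5}={5}
  n19('dbbca'): parent n18 fail=5; on 'a' 5 → fail=6;  out ∅∪∅=∅
  n20('dbbcae'): parent n19 fail=6; on 'e' 6 → fail=7;  out {6}∪∅={6}

Text stream:
i=0 'b': node 0→0
i=1 'c': node 0→5  ** P5@[1:1]
i=2 'c': node 5→5 (fail-walked)  ** P5@[2:2]
i=3 'a': node 5→6
i=4 'e': node 6→7
i=5 'a': node 7→8  ** P1@[2:5]
i=6 'd': node 8→1 (fail-walked)
i=7 'a': node 1→9 (fail-walked)
i=8 'a': node 9→10
i=9 'b': node 10→11
i=10 'a': node 11→12  ** P2@[7:10],P7@[8:10]
i=11 'a': node 12→10 (fail-walked)
i=12 'd': node 10→1 (fail-walked)
i=13 'c': node 1→5 (fail-walked)  ** P5@[13:13]
i=14 'd': node 5→14
i=15 'c': node 14→15  ** P5@[15:15]
i=16 'a': node 15→16  ** P4@[13:16]
i=17 'a': node 16→10 (fail-walked)
i=18 'e': node 10→0 (fail-walked)
i=19 'd': node 0→1
i=20 'd': node 1→1 (fail-walked)
i=21 'b': node 1→2
i=22 'c': node 2→5 (fail-walked)  ** P5@[22:22]
i=23 'e': node 5→13  ** P3@[22:23]
i=24 'd': node 13→1 (fail-walked)
i=25 'b': node 1→2
i=26 'e': node 2→3
i=27 'a': node 3→4  ** P0@[24:27]
i=28 'a': node 4→10 (fail-walked)
i=29 'a': node 10→10 (fail-walked)
i=30 'b': node 10→11
i=31 'a': node 11→12  ** P2@[28:31],P7@[29:31]
i=32 'e': node 12→0 (fail-walked)
i=33 'a': node 0→9
i=34 'b': node 9→21
i=35 'a': node 21→22  ** P7@[33:35]
i=36 'c': node 22→5 (fail-walked)  ** P5@[36:36]
i=37 'a': node 5→6
i=38 'e': node 6→7
i=39 'a': node 7→8  ** P1@[36:39]
i=40 'a': node 8→10 (fail-walked)
i=41 'a': node 10→10 (fail-walked)
i=42 'b': node 10→11
i=43 'a': node 11→12  ** P2@[40:43],P7@[41:43]
i=44 'e': node 12→0 (fail-walked)
i=45 'd': node 0→1
i=46 'e': node 1→0 (fail-walked)
i=47 'a': node 0→9
i=48 'b': node 9→21
i=49 'a': node 21→22  ** P7@[47:49]
i=50 'd': node 22→1 (fail-walked)
i=51 'b': node 1→2
i=52 'b': node 2→17
i=53 'c': node 17→18  ** P5@[53:53]
i=54 'a': node 18→19
i=55 'e': node 19→20  ** P6@[50:55]
i=56 'c': node 20→5 (fail-walked)  ** P5@[56:56]
i=57 'c': node 5→5 (fail-walked)  ** P5@[57:57]
i=58 'c': node 5→5 (fail-walked)  ** P5@[58:58]
i=59 'c': node 5→5 (fail-walked)  ** P5@[59:59]
i=60 'b': node 5→0 (fail-walked)
i=61 'a': node 0→9
i=62 'a': node 9→10
i=63 'b': node 10→11

Result: [[1,5],[2,5],[5,1],[10,2],[10,7],[13,5],[15,5],[16,4],[22,5],[23,3],[27,0],[31,2],[31,7],[35,7],[36,5],[39,1],[43,2],[43,7],[49,7],[53,5],[55,6],[56,5],[57,5],[58,5],[59,5]]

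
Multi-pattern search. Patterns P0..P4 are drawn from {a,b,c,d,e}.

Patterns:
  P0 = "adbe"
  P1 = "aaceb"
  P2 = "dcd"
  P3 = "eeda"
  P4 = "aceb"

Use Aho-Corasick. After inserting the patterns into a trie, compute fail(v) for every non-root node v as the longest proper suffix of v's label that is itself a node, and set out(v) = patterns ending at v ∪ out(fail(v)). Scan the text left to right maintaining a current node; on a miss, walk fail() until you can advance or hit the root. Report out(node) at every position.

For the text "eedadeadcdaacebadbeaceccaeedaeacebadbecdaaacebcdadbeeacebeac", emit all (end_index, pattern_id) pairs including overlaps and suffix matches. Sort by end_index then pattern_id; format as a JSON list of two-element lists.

Construct AC machine:
Trie (insert patterns):
  0='ε' goto a→1 d→9 e→12
  1='a' goto a→5 c→16 d→2
  2='ad' goto b→3
  3='adb' goto e→4
  4='adbe' goto ·  [P0 ends]
  5='aa' goto c→6
  6='aac' goto e→7
  7='aace' goto b→8
  8='aaceb' goto ·  [P1 ends]
  9='d' goto c→10
  10='dc' goto d→11
  11='dcd' goto ·  [P2 ends]
  12='e' goto e→13
  13='ee' goto d→14
  14='eed' goto a→15
  15='eeda' goto ·  [P3 ends]
  16='ac' goto e→17
  17='ace' goto b→18
  18='aceb' goto ·  [P4 ends]

BFS fail/out derivation:
  fail(1) 'a': from fail(0)=0 chase 'a': 0 ⇒ 0;  out=∅∪out(0)=∅
  fail(9) 'd': from fail(0)=0 chase 'd': 0 ⇒ 0;  out=∅∪out(0)=∅
  fail(12) 'e': from fail(0)=0 chase 'e': 0 ⇒ 0;  out=∅∪out(0)=∅
  fail(2) 'ad': from fail(1)=0 chase 'd': 0 ⇒ 9;  out=∅∪out(9)=∅
  fail(5) 'aa': from fail(1)=0 chase 'a': 0 ⇒ 1;  out=∅∪out(1)=∅
  fail(10) 'dc': from fail(9)=0 chase 'c': 0 ⇒ 0;  out=∅∪out(0)=∅
  fail(13) 'ee': from fail(12)=0 chase 'e': 0 ⇒ 12;  out=∅∪out(12)=∅
  fail(16) 'ac': from fail(1)=0 chase 'c': 0 ⇒ 0;  out=∅∪out(0)=∅
  fail(3) 'adb': from fail(2)=9 chase 'b': 9→0 ⇒ 0;  out=∅∪out(0)=∅
  fail(6) 'aac': from fail(5)=1 chase 'c': 1 ⇒ 16;  out=∅∪out(16)=∅
  fail(11) 'dcd': from fail(10)=0 chase 'd': 0 ⇒ 9;  out={2}∪out(9)={2}
  fail(14) 'eed': from fail(13)=12 chase 'd': 12→0 ⇒ 9;  out=∅∪out(9)=∅
  fail(17) 'ace': from fail(16)=0 chase 'e': 0 ⇒ 12;  out=∅∪out(12)=∅
  fail(4) 'adbe': from fail(3)=0 chase 'e': 0 ⇒ 12;  out={0}∪out(12)={0}
  fail(7) 'aace': from fail(6)=16 chase 'e': 16 ⇒ 17;  out=∅∪out(17)=∅
  fail(15) 'eeda': from fail(14)=9 chase 'a': 9→0 ⇒ 1;  out={3}∪out(1)={3}
  fail(18) 'aceb': from fail(17)=12 chase 'b': 12→0 ⇒ 0;  out={4}∪out(0)={4}
  fail(8) 'aaceb': from fail(7)=17 chase 'b': 17 ⇒ 18;  out={1}∪out(18)={1,4}

Text stream:
i=0 'e': node 0→12
i=1 'e': node 12→13
i=2 'd': node 13→14
i=3 'a': node 14→15  ** P3@[0:3]
i=4 'd': node 15→2 (fail-walked)
i=5 'e': node 2→12 (fail-walked)
i=6 'a': node 12→1 (fail-walked)
i=7 'd': node 1→2
i=8 'c': node 2→10 (fail-walked)
i=9 'd': node 10→11  ** P2@[7:9]
i=10 'a': node 11→1 (fail-walked)
i=11 'a': node 1→5
i=12 'c': node 5→6
i=13 'e': node 6→7
i=14 'b': node 7→8  ** P1@[10:14],P4@[11:14]
i=15 'a': node 8→1 (fail-walked)
i=16 'd': node 1→2
i=17 'b': node 2→3
i=18 'e': node 3→4  ** P0@[15:18]
i=19 'a': node 4→1 (fail-walked)
i=20 'c': node 1→16
i=21 'e': node 16→17
i=22 'c': node 17→0 (fail-walked)
i=23 'c': node 0→0
i=24 'a': node 0→1
i=25 'e': node 1→12 (fail-walked)
i=26 'e': node 12→13
i=27 'd': node 13→14
i=28 'a': node 14→15  ** P3@[25:28]
i=29 'e': node 15→12 (fail-walked)
i=30 'a': node 12→1 (fail-walked)
i=31 'c': node 1→16
i=32 'e': node 16→17
i=33 'b': node 17→18  ** P4@[30:33]
i=34 'a': node 18→1 (fail-walked)
i=35 'd': node 1→2
i=36 'b': node 2→3
i=37 'e': node 3→4  ** P0@[34:37]
i=38 'c': node 4→0 (fail-walked)
i=39 'd': node 0→9
i=40 'a': node 9→1 (fail-walked)
i=41 'a': node 1→5
i=42 'a': node 5→5 (fail-walked)
i=43 'c': node 5→6
i=44 'e': node 6→7
i=45 'b': node 7→8  ** P1@[41:45],P4@[42:45]
i=46 'c': node 8→0 (fail-walked)
i=47 'd': node 0→9
i=48 'a': node 9→1 (fail-walked)
i=49 'd': node 1→2
i=50 'b': node 2→3
i=51 'e': node 3→4  ** P0@[48:51]
i=52 'e': node 4→13 (fail-walked)
i=53 'a': node 13→1 (fail-walked)
i=54 'c': node 1→16
i=55 'e': node 16→17
i=56 'b': node 17→18  ** P4@[53:56]
i=57 'e': node 18→12 (fail-walked)
i=58 'a': node 12→1 (fail-walked)
i=59 'c': node 1→16

All matches (sorted): [[3,3],[9,2],[14,1],[14,4],[18,0],[28,3],[33,4],[37,0],[45,1],[45,4],[51,0],[56,4]]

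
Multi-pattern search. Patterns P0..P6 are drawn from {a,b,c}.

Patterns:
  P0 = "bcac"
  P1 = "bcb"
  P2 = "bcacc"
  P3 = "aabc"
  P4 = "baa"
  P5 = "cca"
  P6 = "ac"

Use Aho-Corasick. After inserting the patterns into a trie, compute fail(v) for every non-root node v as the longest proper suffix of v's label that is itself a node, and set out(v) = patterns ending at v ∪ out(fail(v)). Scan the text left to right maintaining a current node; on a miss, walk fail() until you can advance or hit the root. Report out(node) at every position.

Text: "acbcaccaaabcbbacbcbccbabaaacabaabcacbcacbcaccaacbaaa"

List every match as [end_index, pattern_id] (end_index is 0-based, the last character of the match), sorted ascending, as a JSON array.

Build automaton:
Trie (insert patterns):
  n0 'ε': a→7 b→1 c→13
  n1 'b': a→11 c→2
  n2 'bc': a→3 b→5
  n3 'bca': c→4
  n4 'bcac': c→6  [P0 ends]
  n5 'bcb': ·  [P1 ends]
  n6 'bcacc': ·  [P2 ends]
  n7 'a': a→8 c→16
  n8 'aa': b→9
  n9 'aab': c→10
  n10 'aabc': ·  [P3 ends]
  n11 'ba': a→12
  n12 'baa': ·  [P4 ends]
  n13 'c': c→14
  n14 'cc': a→15
  n15 'cca': ·  [P5 ends]
  n16 'ac': ·  [P6 ends]

BFS fail/out derivation:
  n1('b'): parent n0 fail=0; on 'b' 0 → fail=0;  out ∅∪∅=∅
  n7('a'): parent n0 fail=0; on 'a' 0 → fail=0;  out ∅∪∅=∅
  n13('c'): parent n0 fail=0; on 'c' 0 → fail=0;  out ∅∪∅=∅
  n2('bc'): parent n1 fail=0; on 'c' 0 → fail=13;  out ∅∪∅=∅
  n8('aa'): parent n7 fail=0; on 'a' 0 → fail=7;  out ∅∪∅=∅
  n11('ba'): parent n1 fail=0; on 'a' 0 → fail=7;  out ∅∪∅=∅
  n14('cc'): parent n13 fail=0; on 'c' 0 → fail=13;  out ∅∪∅=∅
  n16('ac'): parent n7 fail=0; on 'c' 0 → fail=13;  out {6}∪∅={6}
  n3('bca'): parent n2 fail=13; on 'a' 13→0 → fail=7;  out ∅∪∅=∅
  n5('bcb'): parent n2 fail=13; on 'b' 13→0 → fail=1;  out {1}∪∅={1}
  n9('aab'): parent n8 fail=7; on 'b' 7→0 → fail=1;  out ∅∪∅=∅
  n12('baa'): parent n11 fail=7; on 'a' 7 → fail=8;  out {4}∪∅={4}
  n15('cca'): parent n14 fail=13; on 'a' 13→0 → fail=7;  out {5}∪∅={5}
  n4('bcac'): parent n3 fail=7; on 'c' 7 → fail=16;  out {0}∪{6}={0,6}
  n10('aabc'): parent n9 fail=1; on 'c' 1 → fail=2;  out {3}∪∅={3}
  n6('bcacc'): parent n4 fail=16; on 'c' 16→13 → fail=14;  out {2}∪∅={2}

Scan:
i=0 'a': node 0→7
i=1 'c': node 7→16  ** P6@[0:1]
i=2 'b': node 16→1 ·f
i=3 'c': node 1→2
i=4 'a': node 2→3
i=5 'c': node 3→4  ** P0@[2:5],P6@[4:5]
i=6 'c': node 4→6  ** P2@[2:6]
i=7 'a': node 6→15 ·f  ** P5@[5:7]
i=8 'a': node 15→8 ·f
i=9 'a': node 8→8 ·f
i=10 'b': node 8→9
i=11 'c': node 9→10  ** P3@[8:11]
i=12 'b': node 10→5 ·f  ** P1@[10:12]
i=13 'b': node 5→1 ·f
i=14 'a': node 1→11
i=15 'c': node 11→16 ·f  ** P6@[14:15]
i=16 'b': node 16→1 ·f
i=17 'c': node 1→2
i=18 'b': node 2→5  ** P1@[16:18]
i=19 'c': node 5→2 ·f
i=20 'c': node 2→14 ·f
i=21 'b': node 14→1 ·f
i=22 'a': node 1→11
i=23 'b': node 11→1 ·f
i=24 'a': node 1→11
i=25 'a': node 11→12  ** P4@[23:25]
i=26 'a': node 12→8 ·f
i=27 'c': node 8→16 ·f  ** P6@[26:27]
i=28 'a': node 16→7 ·f
i=29 'b': node 7→1 ·f
i=30 'a': node 1→11
i=31 'a': node 11→12  ** P4@[29:31]
i=32 'b': node 12→9 ·f
i=33 'c': node 9→10  ** P3@[30:33]
i=34 'a': node 10→3 ·f
i=35 'c': node 3→4  ** P0@[32:35],P6@[34:35]
i=36 'b': node 4→1 ·f
i=37 'c': node 1→2
i=38 'a': node 2→3
i=39 'c': node 3→4  ** P0@[36:39],P6@[38:39]
i=40 'b': node 4→1 ·f
i=41 'c': node 1→2
i=42 'a': node 2→3
i=43 'c': node 3→4  ** P0@[40:43],P6@[42:43]
i=44 'c': node 4→6  ** P2@[40:44]
i=45 'a': node 6→15 ·f  ** P5@[43:45]
i=46 'a': node 15→8 ·f
i=47 'c': node 8→16 ·f  ** P6@[46:47]
i=48 'b': node 16→1 ·f
i=49 'a': node 1→11
i=50 'a': node 11→12  ** P4@[48:50]
i=51 'a': node 12→8 ·f

Matches: [[1,6],[5,0],[5,6],[6,2],[7,5],[11,3],[12,1],[15,6],[18,1],[25,4],[27,6],[31,4],[33,3],[35,0],[35,6],[39,0],[39,6],[43,0],[43,6],[44,2],[45,5],[47,6],[50,4]]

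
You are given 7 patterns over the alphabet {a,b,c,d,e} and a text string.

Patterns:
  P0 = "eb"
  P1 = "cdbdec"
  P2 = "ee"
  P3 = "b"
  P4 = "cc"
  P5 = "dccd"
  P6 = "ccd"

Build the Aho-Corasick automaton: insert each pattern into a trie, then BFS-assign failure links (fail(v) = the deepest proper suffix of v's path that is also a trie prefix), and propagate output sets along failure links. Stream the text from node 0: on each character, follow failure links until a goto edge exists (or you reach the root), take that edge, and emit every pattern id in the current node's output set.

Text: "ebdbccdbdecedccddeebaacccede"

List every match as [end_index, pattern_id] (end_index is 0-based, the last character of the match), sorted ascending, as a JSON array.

Construct AC machine:
Trie nodes:
  0='ε' goto b→10 c→3 d→12 e→1
  1='e' goto b→2 e→9
  2='eb' goto ·  ←P0
  3='c' goto c→11 d→4
  4='cd' goto b→5
  5='cdb' goto d→6
  6='cdbd' goto e→7
  7='cdbde' goto c→8
  8='cdbdec' goto ·  ←P1
  9='ee' goto ·  ←P2
  10='b' goto ·  ←P3
  11='cc' goto d→16  ←P4
  12='d' goto c→13
  13='dc' goto c→14
  14='dcc' goto d→15
  15='dccd' goto ·  ←P5
  16='ccd' goto ·  ←P6

Failure links (BFS by depth):
  n1('e'): parent n0 fail=0; on 'e' 0 → fail=0;  out ∅∪∅=∅
  n3('c'): parent n0 fail=0; on 'c' 0 → fail=0;  out ∅∪∅=∅
  n10('b'): parent n0 fail=0; on 'b' 0 → fail=0;  out {3}∪∅={3}
  n12('d'): parent n0 fail=0; on 'd' 0 → fail=0;  out ∅∪∅=∅
  n2('eb'): parent n1 fail=0; on 'b' 0 → fail=10;  out {0}∪{3}={0,3}
  n4('cd'): parent n3 fail=0; on 'd' 0 → fail=12;  out ∅∪∅=∅
  n9('ee'): parent n1 fail=0; on 'e' 0 → fail=1;  out {2}∪∅={2}
  n11('cc'): parent n3 fail=0; on 'c' 0 → fail=3;  out {4}∪∅={4}
  n13('dc'): parent n12 fail=0; on 'c' 0 → fail=3;  out ∅∪∅=∅
  n5('cdb'): parent n4 fail=12; on 'b' 12→0 → fail=10;  out ∅∪{3}={3}
  n14('dcc'): parent n13 fail=3; on 'c' 3 → fail=11;  out ∅∪{4}={4}
  n16('ccd'): parent n11 fail=3; on 'd' 3 → fail=4;  out {6}∪∅={6}
  n6('cdbd'): parent n5 fail=10; on 'd' 10→0 → fail=12;  out ∅∪∅=∅
  n15('dccd'): parent n14 fail=11; on 'd' 11 → fail=16;  out {5}∪{6}={5,6}
  n7('cdbde'): parent n6 fail=12; on 'e' 12→0 → fail=1;  out ∅∪∅=∅
  n8('cdbdec'): parent n7 fail=1; on 'c' 1→0 → fail=3;  out {1}∪∅={1}

Scan:
pos 0 'e': at 1
pos 1 'b': at 2  emit P0@[0:1],P3@[1:1]
pos 2 'd': at 12 (via fail)
pos 3 'b': at 10 (via fail)  emit P3@[3:3]
pos 4 'c': at 3 (via fail)
pos 5 'c': at 11  emit P4@[4:5]
pos 6 'd': at 16  emit P6@[4:6]
pos 7 'b': at 5 (via fail)  emit P3@[7:7]
pos 8 'd': at 6
pos 9 'e': at 7
pos 10 'c': at 8  emit P1@[5:10]
pos 11 'e': at 1 (via fail)
pos 12 'd': at 12 (via fail)
pos 13 'c': at 13
pos 14 'c': at 14  emit P4@[13:14]
pos 15 'd': at 15  emit P5@[12:15],P6@[13:15]
pos 16 'd': at 12 (via fail)
pos 17 'e': at 1 (via fail)
pos 18 'e': at 9  emit P2@[17:18]
pos 19 'b': at 2 (via fail)  emit P0@[18:19],P3@[19:19]
pos 20 'a': at 0 (via fail)
pos 21 'a': at 0
pos 22 'c': at 3
pos 23 'c': at 11  emit P4@[22:23]
pos 24 'c': at 11 (via fail)  emit P4@[23:24]
pos 25 'e': at 1 (via fail)
pos 26 'd': at 12 (via fail)
pos 27 'e': at 1 (via fail)

Matches: [[1,0],[1,3],[3,3],[5,4],[6,6],[7,3],[10,1],[14,4],[15,5],[15,6],[18,2],[19,0],[19,3],[23,4],[24,4]]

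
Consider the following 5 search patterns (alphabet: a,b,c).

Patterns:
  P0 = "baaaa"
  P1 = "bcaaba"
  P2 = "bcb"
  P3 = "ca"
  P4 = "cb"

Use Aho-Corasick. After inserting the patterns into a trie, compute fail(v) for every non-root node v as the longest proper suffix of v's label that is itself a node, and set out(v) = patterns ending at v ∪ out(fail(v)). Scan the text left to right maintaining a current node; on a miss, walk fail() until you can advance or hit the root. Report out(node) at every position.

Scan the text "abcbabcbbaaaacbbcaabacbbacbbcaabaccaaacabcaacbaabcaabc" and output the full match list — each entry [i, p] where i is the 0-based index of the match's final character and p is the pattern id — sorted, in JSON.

Build automaton:
Trie (insert patterns):
  n0 'ε': b→1 c→12
  n1 'b': a→2 c→6
  n2 'ba': a→3
  n3 'baa': a→4
  n4 'baaa': a→5
  n5 'baaaa': ·  [P0 ends]
  n6 'bc': a→7 b→11
  n7 'bca': a→8
  n8 'bcaa': b→9
  n9 'bcaab': a→10
  n10 'bcaaba': ·  [P1 ends]
  n11 'bcb': ·  [P2 ends]
  n12 'c': a→13 b→14
  n13 'ca': ·  [P3 ends]
  n14 'cb': ·  [P4 ends]

BFS fail/out derivation:
  n1('b'): parent n0 fail=0; on 'b' 0 → fail=0;  out ∅∪∅=∅
  n12('c'): parent n0 fail=0; on 'c' 0 → fail=0;  out ∅∪∅=∅
  n2('ba'): parent n1 fail=0; on 'a' 0 → fail=0;  out ∅∪∅=∅
  n6('bc'): parent n1 fail=0; on 'c' 0 → fail=12;  out ∅∪∅=∅
  n13('ca'): parent n12 fail=0; on 'a' 0 → fail=0;  out {3}∪∅={3}
  n14('cb'): parent n12 fail=0; on 'b' 0 → fail=1;  out {4}∪∅={4}
  n3('baa'): parent n2 fail=0; on 'a' 0 → fail=0;  out ∅∪∅=∅
  n7('bca'): parent n6 fail=12; on 'a' 12 → fail=13;  out ∅∪{3}={3}
  n11('bcb'): parent n6 fail=12; on 'b' 12 → fail=14;  out {2}∪{4}={2,4}
  n4('baaa'): parent n3 fail=0; on 'a' 0 → fail=0;  out ∅∪∅=∅
  n8('bcaa'): parent n7 fail=13; on 'a' 13→0 → fail=0;  out ∅∪∅=∅
  n5('baaaa'): parent n4 fail=0; on 'a' 0 → fail=0;  out {0}∪∅={0}
  n9('bcaab'): parent n8 fail=0; on 'b' 0 → fail=1;  out ∅∪∅=∅
  n10('bcaaba'): parent n9 fail=1; on 'a' 1 → fail=2;  out {1}∪∅={1}

Run:
pos 0 'a': at 0
pos 1 'b': at 1
pos 2 'c': at 6
pos 3 'b': at 11  emit P2@[1:3],P4@[2:3]
pos 4 'a': at 2 (fail-walked)
pos 5 'b': at 1 (fail-walked)
pos 6 'c': at 6
pos 7 'b': at 11  emit P2@[5:7],P4@[6:7]
pos 8 'b': at 1 (fail-walked)
pos 9 'a': at 2
pos 10 'a': at 3
pos 11 'a': at 4
pos 12 'a': at 5  emit P0@[8:12]
pos 13 'c': at 12 (fail-walked)
pos 14 'b': at 14  emit P4@[13:14]
pos 15 'b': at 1 (fail-walked)
pos 16 'c': at 6
pos 17 'a': at 7  emit P3@[16:17]
pos 18 'a': at 8
pos 19 'b': at 9
pos 20 'a': at 10  emit P1@[15:20]
pos 21 'c': at 12 (fail-walked)
pos 22 'b': at 14  emit P4@[21:22]
pos 23 'b': at 1 (fail-walked)
pos 24 'a': at 2
pos 25 'c': at 12 (fail-walked)
pos 26 'b': at 14  emit P4@[25:26]
pos 27 'b': at 1 (fail-walked)
pos 28 'c': at 6
pos 29 'a': at 7  emit P3@[28:29]
pos 30 'a': at 8
pos 31 'b': at 9
pos 32 'a': at 10  emit P1@[27:32]
pos 33 'c': at 12 (fail-walked)
pos 34 'c': at 12 (fail-walked)
pos 35 'a': at 13  emit P3@[34:35]
pos 36 'a': at 0 (fail-walked)
pos 37 'a': at 0
pos 38 'c': at 12
pos 39 'a': at 13  emit P3@[38:39]
pos 40 'b': at 1 (fail-walked)
pos 41 'c': at 6
pos 42 'a': at 7  emit P3@[41:42]
pos 43 'a': at 8
pos 44 'c': at 12 (fail-walked)
pos 45 'b': at 14  emit P4@[44:45]
pos 46 'a': at 2 (fail-walked)
pos 47 'a': at 3
pos 48 'b': at 1 (fail-walked)
pos 49 'c': at 6
pos 50 'a': at 7  emit P3@[49:50]
pos 51 'a': at 8
pos 52 'b': at 9
pos 53 'c': at 6 (fail-walked)

Result: [[3,2],[3,4],[7,2],[7,4],[12,0],[14,4],[17,3],[20,1],[22,4],[26,4],[29,3],[32,1],[35,3],[39,3],[42,3],[45,4],[50,3]]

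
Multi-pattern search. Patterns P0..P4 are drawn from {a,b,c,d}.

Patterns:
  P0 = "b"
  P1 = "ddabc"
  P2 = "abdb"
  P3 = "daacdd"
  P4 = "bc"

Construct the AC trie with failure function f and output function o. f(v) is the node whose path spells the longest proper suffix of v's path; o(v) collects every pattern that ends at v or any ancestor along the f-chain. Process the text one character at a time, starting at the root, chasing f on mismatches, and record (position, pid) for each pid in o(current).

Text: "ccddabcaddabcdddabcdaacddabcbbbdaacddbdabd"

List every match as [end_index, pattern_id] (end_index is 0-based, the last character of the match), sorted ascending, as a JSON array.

Build automaton:
Trie nodes:
  0='ε' goto a→7 b→1 d→2
  1='b' goto c→16  ←P0
  2='d' goto a→11 d→3
  3='dd' goto a→4
  4='dda' goto b→5
  5='ddab' goto c→6
  6='ddabc' goto ·  ←P1
  7='a' goto b→8
  8='ab' goto d→9
  9='abd' goto b→10
  10='abdb' goto ·  ←P2
  11='da' goto a→12
  12='daa' goto c→13
  13='daac' goto d→14
  14='daacd' goto d→15
  15='daacdd' goto ·  ←P3
  16='bc' goto ·  ←P4

Failure links (BFS by depth):
  n1('b'): parent n0 fail=0; on 'b' 0 → fail=0;  out {0}∪∅={0}
  n2('d'): parent n0 fail=0; on 'd' 0 → fail=0;  out ∅∪∅=∅
  n7('a'): parent n0 fail=0; on 'a' 0 → fail=0;  out ∅∪∅=∅
  n3('dd'): parent n2 fail=0; on 'd' 0 → fail=2;  out ∅∪∅=∅
  n8('ab'): parent n7 fail=0; on 'b' 0 → fail=1;  out ∅∪{0}={0}
  n11('da'): parent n2 fail=0; on 'a' 0 → fail=7;  out ∅∪∅=∅
  n16('bc'): parent n1 fail=0; on 'c' 0 → fail=0;  out {4}∪∅={4}
  n4('dda'): parent n3 fail=2; on 'a' 2 → fail=11;  out ∅∪∅=∅
  n9('abd'): parent n8 fail=1; on 'd' 1→0 → fail=2;  out ∅∪∅=∅
  n12('daa'): parent n11 fail=7; on 'a' 7→0 → fail=7;  out ∅∪∅=∅
  n5('ddab'): parent n4 fail=11; on 'b' 11→7 → fail=8;  out ∅∪{0}={0}
  n10('abdb'): parent n9 fail=2; on 'b' 2→0 → fail=1;  out {2}∪{0}={0,2}
  n13('daac'): parent n12 fail=7; on 'c' 7→0 → fail=0;  out ∅∪∅=∅
  n6('ddabc'): parent n5 fail=8; on 'c' 8→1 → fail=16;  out {1}∪{4}={1,4}
  n14('daacd'): parent n13 fail=0; on 'd' 0 → fail=2;  out ∅∪∅=∅
  n15('daacdd'): parent n14 fail=2; on 'd' 2 → fail=3;  out {3}∪∅={3}

Text stream:
[0] read 'c'  n0⇒n0
[1] read 'c'  n0⇒n0
[2] read 'd'  n0⇒n2
[3] read 'd'  n2⇒n3
[4] read 'a'  n3⇒n4
[5] read 'b'  n4⇒n5  emit P0@[5:5]
[6] read 'c'  n5⇒n6  emit P1@[2:6],P4@[5:6]
[7] read 'a'  n6⇒n7 (via fail)
[8] read 'd'  n7⇒n2 (via fail)
[9] read 'd'  n2⇒n3
[10] read 'a'  n3⇒n4
[11] read 'b'  n4⇒n5  emit P0@[11:11]
[12] read 'c'  n5⇒n6  emit P1@[8:12],P4@[11:12]
[13] read 'd'  n6⇒n2 (via fail)
[14] read 'd'  n2⇒n3
[15] read 'd'  n3⇒n3 (via fail)
[16] read 'a'  n3⇒n4
[17] read 'b'  n4⇒n5  emit P0@[17:17]
[18] read 'c'  n5⇒n6  emit P1@[14:18],P4@[17:18]
[19] read 'd'  n6⇒n2 (via fail)
[20] read 'a'  n2⇒n11
[21] read 'a'  n11⇒n12
[22] read 'c'  n12⇒n13
[23] read 'd'  n13⇒n14
[24] read 'd'  n14⇒n15  emit P3@[19:24]
[25] read 'a'  n15⇒n4 (via fail)
[26] read 'b'  n4⇒n5  emit P0@[26:26]
[27] read 'c'  n5⇒n6  emit P1@[23:27],P4@[26:27]
[28] read 'b'  n6⇒n1 (via fail)  emit P0@[28:28]
[29] read 'b'  n1⇒n1 (via fail)  emit P0@[29:29]
[30] read 'b'  n1⇒n1 (via fail)  emit P0@[30:30]
[31] read 'd'  n1⇒n2 (via fail)
[32] read 'a'  n2⇒n11
[33] read 'a'  n11⇒n12
[34] read 'c'  n12⇒n13
[35] read 'd'  n13⇒n14
[36] read 'd'  n14⇒n15  emit P3@[31:36]
[37] read 'b'  n15⇒n1 (via fail)  emit P0@[37:37]
[38] read 'd'  n1⇒n2 (via fail)
[39] read 'a'  n2⇒n11
[40] read 'b'  n11⇒n8 (via fail)  emit P0@[40:40]
[41] read 'd'  n8⇒n9

All matches (sorted): [[5,0],[6,1],[6,4],[11,0],[12,1],[12,4],[17,0],[18,1],[18,4],[24,3],[26,0],[27,1],[27,4],[28,0],[29,0],[30,0],[36,3],[37,0],[40,0]]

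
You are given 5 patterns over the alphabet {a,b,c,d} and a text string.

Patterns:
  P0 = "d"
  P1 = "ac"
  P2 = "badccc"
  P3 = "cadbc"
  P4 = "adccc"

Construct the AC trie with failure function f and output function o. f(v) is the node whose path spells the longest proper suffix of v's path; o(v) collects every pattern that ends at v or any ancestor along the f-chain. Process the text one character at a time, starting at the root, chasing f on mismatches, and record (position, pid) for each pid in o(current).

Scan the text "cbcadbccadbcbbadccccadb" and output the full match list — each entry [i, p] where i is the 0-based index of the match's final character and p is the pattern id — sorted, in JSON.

Construct AC machine:
Trie nodes:
  0='ε' goto a→2 b→4 c→10 d→1
  1='d' goto ·  ←P0
  2='a' goto c→3 d→15
  3='ac' goto ·  ←P1
  4='b' goto a→5
  5='ba' goto d→6
  6='bad' goto c→7
  7='badc' goto c→8
  8='badcc' goto c→9
  9='badccc' goto ·  ←P2
  10='c' goto a→11
  11='ca' goto d→12
  12='cad' goto b→13
  13='cadb' goto c→14
  14='cadbc' goto ·  ←P3
  15='ad' goto c→16
  16='adc' goto c→17
  17='adcc' goto c→18
  18='adccc' goto ·  ←P4

BFS fail/out derivation:
  n1('d'): parent n0 fail=0; on 'd' 0 → fail=0;  out {0}∪∅={0}
  n2('a'): parent n0 fail=0; on 'a' 0 → fail=0;  out ∅∪∅=∅
  n4('b'): parent n0 fail=0; on 'b' 0 → fail=0;  out ∅∪∅=∅
  n10('c'): parent n0 fail=0; on 'c' 0 → fail=0;  out ∅∪∅=∅
  n3('ac'): parent n2 fail=0; on 'c' 0 → fail=10;  out {1}∪∅={1}
  n5('ba'): parent n4 fail=0; on 'a' 0 → fail=2;  out ∅∪∅=∅
  n11('ca'): parent n10 fail=0; on 'a' 0 → fail=2;  out ∅∪∅=∅
  n15('ad'): parent n2 fail=0; on 'd' 0 → fail=1;  out ∅∪{0}={0}
  n6('bad'): parent n5 fail=2; on 'd' 2 → fail=15;  out ∅∪{0}={0}
  n12('cad'): parent n11 fail=2; on 'd' 2 → fail=15;  out ∅∪{0}={0}
  n16('adc'): parent n15 fail=1; on 'c' 1→0 → fail=10;  out ∅∪∅=∅
  n7('badc'): parent n6 fail=15; on 'c' 15 → fail=16;  out ∅∪∅=∅
  n13('cadb'): parent n12 fail=15; on 'b' 15→1→0 → fail=4;  out ∅∪∅=∅
  n17('adcc'): parent n16 fail=10; on 'c' 10→0 → fail=10;  out ∅∪∅=∅
  n8('badcc'): parent n7 fail=16; on 'c' 16 → fail=17;  out ∅∪∅=∅
  n14('cadbc'): parent n13 fail=4; on 'c' 4→0 → fail=10;  out {3}∪∅={3}
  n18('adccc'): parent n17 fail=10; on 'c' 10→0 → fail=10;  out {4}∪∅={4}
  n9('badccc'): parent n8 fail=17; on 'c' 17 → fail=18;  out {2}∪{4}={2,4}

Run:
pos 0 'c': at 10
pos 1 'b': at 4 (via fail)
pos 2 'c': at 10 (via fail)
pos 3 'a': at 11
pos 4 'd': at 12  emit P0@[4:4]
pos 5 'b': at 13
pos 6 'c': at 14  emit P3@[2:6]
pos 7 'c': at 10 (via fail)
pos 8 'a': at 11
pos 9 'd': at 12  emit P0@[9:9]
pos 10 'b': at 13
pos 11 'c': at 14  emit P3@[7:11]
pos 12 'b': at 4 (via fail)
pos 13 'b': at 4 (via fail)
pos 14 'a': at 5
pos 15 'd': at 6  emit P0@[15:15]
pos 16 'c': at 7
pos 17 'c': at 8
pos 18 'c': at 9  emit P2@[13:18],P4@[14:18]
pos 19 'c': at 10 (via fail)
pos 20 'a': at 11
pos 21 'd': at 12  emit P0@[21:21]
pos 22 'b': at 13

Result: [[4,0],[6,3],[9,0],[11,3],[15,0],[18,2],[18,4],[21,0]]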